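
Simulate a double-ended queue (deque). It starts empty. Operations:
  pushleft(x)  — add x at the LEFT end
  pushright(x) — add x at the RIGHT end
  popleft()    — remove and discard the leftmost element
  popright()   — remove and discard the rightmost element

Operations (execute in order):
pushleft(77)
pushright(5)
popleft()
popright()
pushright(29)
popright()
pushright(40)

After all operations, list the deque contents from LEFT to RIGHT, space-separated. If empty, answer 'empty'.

pushleft(77): [77]
pushright(5): [77, 5]
popleft(): [5]
popright(): []
pushright(29): [29]
popright(): []
pushright(40): [40]

Answer: 40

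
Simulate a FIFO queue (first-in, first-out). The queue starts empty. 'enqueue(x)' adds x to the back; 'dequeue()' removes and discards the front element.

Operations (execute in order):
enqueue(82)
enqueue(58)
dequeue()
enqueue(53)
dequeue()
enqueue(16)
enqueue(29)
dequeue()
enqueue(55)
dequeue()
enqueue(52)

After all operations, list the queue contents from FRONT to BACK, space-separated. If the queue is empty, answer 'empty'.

Answer: 29 55 52

Derivation:
enqueue(82): [82]
enqueue(58): [82, 58]
dequeue(): [58]
enqueue(53): [58, 53]
dequeue(): [53]
enqueue(16): [53, 16]
enqueue(29): [53, 16, 29]
dequeue(): [16, 29]
enqueue(55): [16, 29, 55]
dequeue(): [29, 55]
enqueue(52): [29, 55, 52]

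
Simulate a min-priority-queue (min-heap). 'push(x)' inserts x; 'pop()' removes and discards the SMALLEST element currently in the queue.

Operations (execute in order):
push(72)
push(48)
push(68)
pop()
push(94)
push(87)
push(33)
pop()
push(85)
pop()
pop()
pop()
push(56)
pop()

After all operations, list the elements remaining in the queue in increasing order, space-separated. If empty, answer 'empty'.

Answer: 87 94

Derivation:
push(72): heap contents = [72]
push(48): heap contents = [48, 72]
push(68): heap contents = [48, 68, 72]
pop() → 48: heap contents = [68, 72]
push(94): heap contents = [68, 72, 94]
push(87): heap contents = [68, 72, 87, 94]
push(33): heap contents = [33, 68, 72, 87, 94]
pop() → 33: heap contents = [68, 72, 87, 94]
push(85): heap contents = [68, 72, 85, 87, 94]
pop() → 68: heap contents = [72, 85, 87, 94]
pop() → 72: heap contents = [85, 87, 94]
pop() → 85: heap contents = [87, 94]
push(56): heap contents = [56, 87, 94]
pop() → 56: heap contents = [87, 94]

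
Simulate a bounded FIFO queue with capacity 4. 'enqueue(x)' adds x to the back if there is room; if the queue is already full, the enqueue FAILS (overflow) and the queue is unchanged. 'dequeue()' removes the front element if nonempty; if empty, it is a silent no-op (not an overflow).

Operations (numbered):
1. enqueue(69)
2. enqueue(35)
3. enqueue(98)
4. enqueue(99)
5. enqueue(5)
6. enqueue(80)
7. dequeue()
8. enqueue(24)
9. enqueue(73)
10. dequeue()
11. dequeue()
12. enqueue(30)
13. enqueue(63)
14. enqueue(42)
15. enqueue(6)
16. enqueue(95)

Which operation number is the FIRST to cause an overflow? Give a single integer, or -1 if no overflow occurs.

1. enqueue(69): size=1
2. enqueue(35): size=2
3. enqueue(98): size=3
4. enqueue(99): size=4
5. enqueue(5): size=4=cap → OVERFLOW (fail)
6. enqueue(80): size=4=cap → OVERFLOW (fail)
7. dequeue(): size=3
8. enqueue(24): size=4
9. enqueue(73): size=4=cap → OVERFLOW (fail)
10. dequeue(): size=3
11. dequeue(): size=2
12. enqueue(30): size=3
13. enqueue(63): size=4
14. enqueue(42): size=4=cap → OVERFLOW (fail)
15. enqueue(6): size=4=cap → OVERFLOW (fail)
16. enqueue(95): size=4=cap → OVERFLOW (fail)

Answer: 5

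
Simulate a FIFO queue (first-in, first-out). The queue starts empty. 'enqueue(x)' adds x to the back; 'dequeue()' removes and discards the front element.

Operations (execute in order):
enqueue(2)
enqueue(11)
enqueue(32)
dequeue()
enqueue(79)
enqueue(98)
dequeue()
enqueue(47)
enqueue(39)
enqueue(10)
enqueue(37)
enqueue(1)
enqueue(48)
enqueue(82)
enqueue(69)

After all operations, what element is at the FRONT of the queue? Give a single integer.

enqueue(2): queue = [2]
enqueue(11): queue = [2, 11]
enqueue(32): queue = [2, 11, 32]
dequeue(): queue = [11, 32]
enqueue(79): queue = [11, 32, 79]
enqueue(98): queue = [11, 32, 79, 98]
dequeue(): queue = [32, 79, 98]
enqueue(47): queue = [32, 79, 98, 47]
enqueue(39): queue = [32, 79, 98, 47, 39]
enqueue(10): queue = [32, 79, 98, 47, 39, 10]
enqueue(37): queue = [32, 79, 98, 47, 39, 10, 37]
enqueue(1): queue = [32, 79, 98, 47, 39, 10, 37, 1]
enqueue(48): queue = [32, 79, 98, 47, 39, 10, 37, 1, 48]
enqueue(82): queue = [32, 79, 98, 47, 39, 10, 37, 1, 48, 82]
enqueue(69): queue = [32, 79, 98, 47, 39, 10, 37, 1, 48, 82, 69]

Answer: 32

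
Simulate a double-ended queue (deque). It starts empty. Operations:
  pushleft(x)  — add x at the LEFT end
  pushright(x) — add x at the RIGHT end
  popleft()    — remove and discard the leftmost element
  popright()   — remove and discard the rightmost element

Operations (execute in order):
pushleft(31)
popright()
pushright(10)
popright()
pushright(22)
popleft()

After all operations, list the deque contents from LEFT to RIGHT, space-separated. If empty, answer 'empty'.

pushleft(31): [31]
popright(): []
pushright(10): [10]
popright(): []
pushright(22): [22]
popleft(): []

Answer: empty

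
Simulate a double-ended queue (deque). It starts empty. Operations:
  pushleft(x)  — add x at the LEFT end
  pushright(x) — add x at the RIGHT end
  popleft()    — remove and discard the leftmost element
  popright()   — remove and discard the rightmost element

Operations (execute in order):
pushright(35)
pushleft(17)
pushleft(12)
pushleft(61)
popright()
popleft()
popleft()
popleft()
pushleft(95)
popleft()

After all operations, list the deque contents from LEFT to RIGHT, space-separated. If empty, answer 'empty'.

pushright(35): [35]
pushleft(17): [17, 35]
pushleft(12): [12, 17, 35]
pushleft(61): [61, 12, 17, 35]
popright(): [61, 12, 17]
popleft(): [12, 17]
popleft(): [17]
popleft(): []
pushleft(95): [95]
popleft(): []

Answer: empty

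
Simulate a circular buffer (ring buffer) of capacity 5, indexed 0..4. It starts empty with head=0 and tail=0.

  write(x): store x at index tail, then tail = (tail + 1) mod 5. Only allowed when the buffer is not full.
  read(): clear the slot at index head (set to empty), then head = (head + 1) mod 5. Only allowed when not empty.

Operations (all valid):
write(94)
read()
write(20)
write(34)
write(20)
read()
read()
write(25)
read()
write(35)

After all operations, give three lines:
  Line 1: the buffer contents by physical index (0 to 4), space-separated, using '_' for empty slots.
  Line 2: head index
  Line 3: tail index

Answer: 35 _ _ _ 25
4
1

Derivation:
write(94): buf=[94 _ _ _ _], head=0, tail=1, size=1
read(): buf=[_ _ _ _ _], head=1, tail=1, size=0
write(20): buf=[_ 20 _ _ _], head=1, tail=2, size=1
write(34): buf=[_ 20 34 _ _], head=1, tail=3, size=2
write(20): buf=[_ 20 34 20 _], head=1, tail=4, size=3
read(): buf=[_ _ 34 20 _], head=2, tail=4, size=2
read(): buf=[_ _ _ 20 _], head=3, tail=4, size=1
write(25): buf=[_ _ _ 20 25], head=3, tail=0, size=2
read(): buf=[_ _ _ _ 25], head=4, tail=0, size=1
write(35): buf=[35 _ _ _ 25], head=4, tail=1, size=2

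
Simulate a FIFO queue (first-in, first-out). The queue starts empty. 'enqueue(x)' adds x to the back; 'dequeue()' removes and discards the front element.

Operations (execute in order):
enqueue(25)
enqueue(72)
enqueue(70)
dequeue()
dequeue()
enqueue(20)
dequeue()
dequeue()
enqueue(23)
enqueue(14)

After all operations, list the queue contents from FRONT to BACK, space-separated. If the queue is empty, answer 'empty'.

Answer: 23 14

Derivation:
enqueue(25): [25]
enqueue(72): [25, 72]
enqueue(70): [25, 72, 70]
dequeue(): [72, 70]
dequeue(): [70]
enqueue(20): [70, 20]
dequeue(): [20]
dequeue(): []
enqueue(23): [23]
enqueue(14): [23, 14]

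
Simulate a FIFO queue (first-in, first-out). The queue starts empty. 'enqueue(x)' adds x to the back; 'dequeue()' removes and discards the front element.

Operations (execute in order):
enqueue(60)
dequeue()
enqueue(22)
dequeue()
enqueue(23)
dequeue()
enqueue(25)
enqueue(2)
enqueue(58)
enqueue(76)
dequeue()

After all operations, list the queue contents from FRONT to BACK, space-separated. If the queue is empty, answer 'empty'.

Answer: 2 58 76

Derivation:
enqueue(60): [60]
dequeue(): []
enqueue(22): [22]
dequeue(): []
enqueue(23): [23]
dequeue(): []
enqueue(25): [25]
enqueue(2): [25, 2]
enqueue(58): [25, 2, 58]
enqueue(76): [25, 2, 58, 76]
dequeue(): [2, 58, 76]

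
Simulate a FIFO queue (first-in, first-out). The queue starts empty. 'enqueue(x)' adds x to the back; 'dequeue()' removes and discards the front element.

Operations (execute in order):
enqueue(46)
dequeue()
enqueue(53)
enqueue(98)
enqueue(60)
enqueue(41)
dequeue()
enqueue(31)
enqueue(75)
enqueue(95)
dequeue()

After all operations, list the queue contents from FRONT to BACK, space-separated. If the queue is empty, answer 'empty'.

enqueue(46): [46]
dequeue(): []
enqueue(53): [53]
enqueue(98): [53, 98]
enqueue(60): [53, 98, 60]
enqueue(41): [53, 98, 60, 41]
dequeue(): [98, 60, 41]
enqueue(31): [98, 60, 41, 31]
enqueue(75): [98, 60, 41, 31, 75]
enqueue(95): [98, 60, 41, 31, 75, 95]
dequeue(): [60, 41, 31, 75, 95]

Answer: 60 41 31 75 95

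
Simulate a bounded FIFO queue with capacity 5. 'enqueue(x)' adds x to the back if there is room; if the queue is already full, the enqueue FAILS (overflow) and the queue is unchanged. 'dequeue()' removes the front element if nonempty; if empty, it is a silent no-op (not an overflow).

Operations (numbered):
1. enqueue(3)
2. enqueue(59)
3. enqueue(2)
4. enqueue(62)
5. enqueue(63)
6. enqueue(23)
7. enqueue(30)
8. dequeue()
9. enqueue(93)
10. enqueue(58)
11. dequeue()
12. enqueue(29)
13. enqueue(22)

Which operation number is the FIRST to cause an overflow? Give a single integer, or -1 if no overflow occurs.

Answer: 6

Derivation:
1. enqueue(3): size=1
2. enqueue(59): size=2
3. enqueue(2): size=3
4. enqueue(62): size=4
5. enqueue(63): size=5
6. enqueue(23): size=5=cap → OVERFLOW (fail)
7. enqueue(30): size=5=cap → OVERFLOW (fail)
8. dequeue(): size=4
9. enqueue(93): size=5
10. enqueue(58): size=5=cap → OVERFLOW (fail)
11. dequeue(): size=4
12. enqueue(29): size=5
13. enqueue(22): size=5=cap → OVERFLOW (fail)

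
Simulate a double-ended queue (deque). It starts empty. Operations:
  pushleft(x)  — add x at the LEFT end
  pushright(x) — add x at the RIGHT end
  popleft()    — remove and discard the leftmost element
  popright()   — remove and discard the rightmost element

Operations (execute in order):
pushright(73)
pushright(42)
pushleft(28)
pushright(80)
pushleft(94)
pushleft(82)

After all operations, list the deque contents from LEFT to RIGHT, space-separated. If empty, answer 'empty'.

pushright(73): [73]
pushright(42): [73, 42]
pushleft(28): [28, 73, 42]
pushright(80): [28, 73, 42, 80]
pushleft(94): [94, 28, 73, 42, 80]
pushleft(82): [82, 94, 28, 73, 42, 80]

Answer: 82 94 28 73 42 80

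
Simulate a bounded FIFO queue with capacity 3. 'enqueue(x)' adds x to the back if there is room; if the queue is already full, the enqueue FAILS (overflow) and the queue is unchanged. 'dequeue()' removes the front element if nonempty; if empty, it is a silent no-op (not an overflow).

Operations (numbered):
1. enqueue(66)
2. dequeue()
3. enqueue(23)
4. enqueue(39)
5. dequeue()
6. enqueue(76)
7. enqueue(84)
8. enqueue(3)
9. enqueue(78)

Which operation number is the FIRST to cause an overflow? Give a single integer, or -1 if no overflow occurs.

1. enqueue(66): size=1
2. dequeue(): size=0
3. enqueue(23): size=1
4. enqueue(39): size=2
5. dequeue(): size=1
6. enqueue(76): size=2
7. enqueue(84): size=3
8. enqueue(3): size=3=cap → OVERFLOW (fail)
9. enqueue(78): size=3=cap → OVERFLOW (fail)

Answer: 8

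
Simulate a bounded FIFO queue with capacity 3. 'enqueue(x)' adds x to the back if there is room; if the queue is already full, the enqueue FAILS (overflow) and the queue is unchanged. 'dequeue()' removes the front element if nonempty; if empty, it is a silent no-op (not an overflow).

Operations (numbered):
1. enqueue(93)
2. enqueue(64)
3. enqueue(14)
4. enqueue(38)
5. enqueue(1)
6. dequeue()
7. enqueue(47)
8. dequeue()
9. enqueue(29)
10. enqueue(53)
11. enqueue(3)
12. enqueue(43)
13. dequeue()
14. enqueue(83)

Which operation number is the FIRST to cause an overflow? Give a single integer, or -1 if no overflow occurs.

1. enqueue(93): size=1
2. enqueue(64): size=2
3. enqueue(14): size=3
4. enqueue(38): size=3=cap → OVERFLOW (fail)
5. enqueue(1): size=3=cap → OVERFLOW (fail)
6. dequeue(): size=2
7. enqueue(47): size=3
8. dequeue(): size=2
9. enqueue(29): size=3
10. enqueue(53): size=3=cap → OVERFLOW (fail)
11. enqueue(3): size=3=cap → OVERFLOW (fail)
12. enqueue(43): size=3=cap → OVERFLOW (fail)
13. dequeue(): size=2
14. enqueue(83): size=3

Answer: 4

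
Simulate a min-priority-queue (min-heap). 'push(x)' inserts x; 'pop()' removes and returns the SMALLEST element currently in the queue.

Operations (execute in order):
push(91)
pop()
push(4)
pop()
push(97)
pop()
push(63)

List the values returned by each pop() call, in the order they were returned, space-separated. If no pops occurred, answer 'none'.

Answer: 91 4 97

Derivation:
push(91): heap contents = [91]
pop() → 91: heap contents = []
push(4): heap contents = [4]
pop() → 4: heap contents = []
push(97): heap contents = [97]
pop() → 97: heap contents = []
push(63): heap contents = [63]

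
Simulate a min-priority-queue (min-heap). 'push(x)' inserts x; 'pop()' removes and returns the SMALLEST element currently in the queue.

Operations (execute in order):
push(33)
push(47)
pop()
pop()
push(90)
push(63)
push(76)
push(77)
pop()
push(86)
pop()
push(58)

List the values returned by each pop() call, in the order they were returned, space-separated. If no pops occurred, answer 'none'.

push(33): heap contents = [33]
push(47): heap contents = [33, 47]
pop() → 33: heap contents = [47]
pop() → 47: heap contents = []
push(90): heap contents = [90]
push(63): heap contents = [63, 90]
push(76): heap contents = [63, 76, 90]
push(77): heap contents = [63, 76, 77, 90]
pop() → 63: heap contents = [76, 77, 90]
push(86): heap contents = [76, 77, 86, 90]
pop() → 76: heap contents = [77, 86, 90]
push(58): heap contents = [58, 77, 86, 90]

Answer: 33 47 63 76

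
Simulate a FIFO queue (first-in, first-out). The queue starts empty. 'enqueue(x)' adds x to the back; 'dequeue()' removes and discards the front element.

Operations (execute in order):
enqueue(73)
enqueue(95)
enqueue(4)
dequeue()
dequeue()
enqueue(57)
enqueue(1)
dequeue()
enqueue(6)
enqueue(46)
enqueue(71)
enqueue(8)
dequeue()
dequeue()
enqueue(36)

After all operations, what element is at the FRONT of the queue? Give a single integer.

Answer: 6

Derivation:
enqueue(73): queue = [73]
enqueue(95): queue = [73, 95]
enqueue(4): queue = [73, 95, 4]
dequeue(): queue = [95, 4]
dequeue(): queue = [4]
enqueue(57): queue = [4, 57]
enqueue(1): queue = [4, 57, 1]
dequeue(): queue = [57, 1]
enqueue(6): queue = [57, 1, 6]
enqueue(46): queue = [57, 1, 6, 46]
enqueue(71): queue = [57, 1, 6, 46, 71]
enqueue(8): queue = [57, 1, 6, 46, 71, 8]
dequeue(): queue = [1, 6, 46, 71, 8]
dequeue(): queue = [6, 46, 71, 8]
enqueue(36): queue = [6, 46, 71, 8, 36]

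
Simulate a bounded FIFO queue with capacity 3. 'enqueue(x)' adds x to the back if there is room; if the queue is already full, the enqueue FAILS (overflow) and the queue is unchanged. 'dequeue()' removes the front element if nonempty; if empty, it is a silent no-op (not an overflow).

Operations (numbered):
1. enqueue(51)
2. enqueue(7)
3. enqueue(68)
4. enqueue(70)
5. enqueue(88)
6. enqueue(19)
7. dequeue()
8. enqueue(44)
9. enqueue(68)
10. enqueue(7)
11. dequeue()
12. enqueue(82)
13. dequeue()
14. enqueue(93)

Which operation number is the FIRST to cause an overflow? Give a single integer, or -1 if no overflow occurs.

1. enqueue(51): size=1
2. enqueue(7): size=2
3. enqueue(68): size=3
4. enqueue(70): size=3=cap → OVERFLOW (fail)
5. enqueue(88): size=3=cap → OVERFLOW (fail)
6. enqueue(19): size=3=cap → OVERFLOW (fail)
7. dequeue(): size=2
8. enqueue(44): size=3
9. enqueue(68): size=3=cap → OVERFLOW (fail)
10. enqueue(7): size=3=cap → OVERFLOW (fail)
11. dequeue(): size=2
12. enqueue(82): size=3
13. dequeue(): size=2
14. enqueue(93): size=3

Answer: 4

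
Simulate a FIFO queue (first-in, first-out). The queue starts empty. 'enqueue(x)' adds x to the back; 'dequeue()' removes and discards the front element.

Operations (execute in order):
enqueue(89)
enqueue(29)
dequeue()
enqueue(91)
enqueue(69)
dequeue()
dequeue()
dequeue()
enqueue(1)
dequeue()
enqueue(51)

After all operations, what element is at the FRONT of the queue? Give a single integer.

enqueue(89): queue = [89]
enqueue(29): queue = [89, 29]
dequeue(): queue = [29]
enqueue(91): queue = [29, 91]
enqueue(69): queue = [29, 91, 69]
dequeue(): queue = [91, 69]
dequeue(): queue = [69]
dequeue(): queue = []
enqueue(1): queue = [1]
dequeue(): queue = []
enqueue(51): queue = [51]

Answer: 51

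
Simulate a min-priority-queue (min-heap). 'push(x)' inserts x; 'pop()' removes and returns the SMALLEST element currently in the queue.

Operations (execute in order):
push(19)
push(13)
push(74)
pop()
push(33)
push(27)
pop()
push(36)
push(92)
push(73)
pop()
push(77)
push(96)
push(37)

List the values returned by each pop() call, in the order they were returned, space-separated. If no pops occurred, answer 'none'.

push(19): heap contents = [19]
push(13): heap contents = [13, 19]
push(74): heap contents = [13, 19, 74]
pop() → 13: heap contents = [19, 74]
push(33): heap contents = [19, 33, 74]
push(27): heap contents = [19, 27, 33, 74]
pop() → 19: heap contents = [27, 33, 74]
push(36): heap contents = [27, 33, 36, 74]
push(92): heap contents = [27, 33, 36, 74, 92]
push(73): heap contents = [27, 33, 36, 73, 74, 92]
pop() → 27: heap contents = [33, 36, 73, 74, 92]
push(77): heap contents = [33, 36, 73, 74, 77, 92]
push(96): heap contents = [33, 36, 73, 74, 77, 92, 96]
push(37): heap contents = [33, 36, 37, 73, 74, 77, 92, 96]

Answer: 13 19 27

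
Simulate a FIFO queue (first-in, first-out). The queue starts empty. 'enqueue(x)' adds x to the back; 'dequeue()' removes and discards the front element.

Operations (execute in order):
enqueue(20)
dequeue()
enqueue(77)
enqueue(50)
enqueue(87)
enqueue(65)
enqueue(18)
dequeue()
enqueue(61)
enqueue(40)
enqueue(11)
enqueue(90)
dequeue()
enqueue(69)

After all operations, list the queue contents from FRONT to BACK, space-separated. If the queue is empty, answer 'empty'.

Answer: 87 65 18 61 40 11 90 69

Derivation:
enqueue(20): [20]
dequeue(): []
enqueue(77): [77]
enqueue(50): [77, 50]
enqueue(87): [77, 50, 87]
enqueue(65): [77, 50, 87, 65]
enqueue(18): [77, 50, 87, 65, 18]
dequeue(): [50, 87, 65, 18]
enqueue(61): [50, 87, 65, 18, 61]
enqueue(40): [50, 87, 65, 18, 61, 40]
enqueue(11): [50, 87, 65, 18, 61, 40, 11]
enqueue(90): [50, 87, 65, 18, 61, 40, 11, 90]
dequeue(): [87, 65, 18, 61, 40, 11, 90]
enqueue(69): [87, 65, 18, 61, 40, 11, 90, 69]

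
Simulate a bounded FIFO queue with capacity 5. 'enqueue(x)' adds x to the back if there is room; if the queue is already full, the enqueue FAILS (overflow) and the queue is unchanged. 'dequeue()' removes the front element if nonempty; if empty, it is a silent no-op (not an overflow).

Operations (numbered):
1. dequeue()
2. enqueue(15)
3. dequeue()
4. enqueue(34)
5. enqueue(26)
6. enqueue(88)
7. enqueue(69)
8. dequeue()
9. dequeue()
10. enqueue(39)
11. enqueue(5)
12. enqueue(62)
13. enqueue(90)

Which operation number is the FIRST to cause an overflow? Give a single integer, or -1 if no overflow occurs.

Answer: 13

Derivation:
1. dequeue(): empty, no-op, size=0
2. enqueue(15): size=1
3. dequeue(): size=0
4. enqueue(34): size=1
5. enqueue(26): size=2
6. enqueue(88): size=3
7. enqueue(69): size=4
8. dequeue(): size=3
9. dequeue(): size=2
10. enqueue(39): size=3
11. enqueue(5): size=4
12. enqueue(62): size=5
13. enqueue(90): size=5=cap → OVERFLOW (fail)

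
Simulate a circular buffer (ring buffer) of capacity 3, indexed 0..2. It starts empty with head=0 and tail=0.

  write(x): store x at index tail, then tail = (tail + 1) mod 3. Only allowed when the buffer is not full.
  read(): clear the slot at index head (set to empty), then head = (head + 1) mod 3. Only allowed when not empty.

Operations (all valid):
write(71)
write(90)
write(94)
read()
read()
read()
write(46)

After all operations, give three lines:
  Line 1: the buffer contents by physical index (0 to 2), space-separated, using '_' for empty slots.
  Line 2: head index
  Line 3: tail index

write(71): buf=[71 _ _], head=0, tail=1, size=1
write(90): buf=[71 90 _], head=0, tail=2, size=2
write(94): buf=[71 90 94], head=0, tail=0, size=3
read(): buf=[_ 90 94], head=1, tail=0, size=2
read(): buf=[_ _ 94], head=2, tail=0, size=1
read(): buf=[_ _ _], head=0, tail=0, size=0
write(46): buf=[46 _ _], head=0, tail=1, size=1

Answer: 46 _ _
0
1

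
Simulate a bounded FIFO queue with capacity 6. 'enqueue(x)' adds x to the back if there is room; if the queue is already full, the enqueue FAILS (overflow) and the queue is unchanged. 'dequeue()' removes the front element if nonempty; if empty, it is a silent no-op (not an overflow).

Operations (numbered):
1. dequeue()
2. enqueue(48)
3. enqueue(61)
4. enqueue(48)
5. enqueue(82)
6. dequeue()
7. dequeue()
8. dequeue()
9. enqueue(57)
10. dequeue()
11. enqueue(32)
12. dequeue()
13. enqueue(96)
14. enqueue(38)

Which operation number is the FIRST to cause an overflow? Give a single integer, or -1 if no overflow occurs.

1. dequeue(): empty, no-op, size=0
2. enqueue(48): size=1
3. enqueue(61): size=2
4. enqueue(48): size=3
5. enqueue(82): size=4
6. dequeue(): size=3
7. dequeue(): size=2
8. dequeue(): size=1
9. enqueue(57): size=2
10. dequeue(): size=1
11. enqueue(32): size=2
12. dequeue(): size=1
13. enqueue(96): size=2
14. enqueue(38): size=3

Answer: -1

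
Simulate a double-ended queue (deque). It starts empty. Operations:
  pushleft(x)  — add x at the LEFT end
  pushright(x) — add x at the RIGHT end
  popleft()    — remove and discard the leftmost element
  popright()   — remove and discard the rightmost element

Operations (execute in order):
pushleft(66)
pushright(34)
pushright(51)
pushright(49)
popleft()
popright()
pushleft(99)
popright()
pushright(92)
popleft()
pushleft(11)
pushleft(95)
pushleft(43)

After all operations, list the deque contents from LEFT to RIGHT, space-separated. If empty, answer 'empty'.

pushleft(66): [66]
pushright(34): [66, 34]
pushright(51): [66, 34, 51]
pushright(49): [66, 34, 51, 49]
popleft(): [34, 51, 49]
popright(): [34, 51]
pushleft(99): [99, 34, 51]
popright(): [99, 34]
pushright(92): [99, 34, 92]
popleft(): [34, 92]
pushleft(11): [11, 34, 92]
pushleft(95): [95, 11, 34, 92]
pushleft(43): [43, 95, 11, 34, 92]

Answer: 43 95 11 34 92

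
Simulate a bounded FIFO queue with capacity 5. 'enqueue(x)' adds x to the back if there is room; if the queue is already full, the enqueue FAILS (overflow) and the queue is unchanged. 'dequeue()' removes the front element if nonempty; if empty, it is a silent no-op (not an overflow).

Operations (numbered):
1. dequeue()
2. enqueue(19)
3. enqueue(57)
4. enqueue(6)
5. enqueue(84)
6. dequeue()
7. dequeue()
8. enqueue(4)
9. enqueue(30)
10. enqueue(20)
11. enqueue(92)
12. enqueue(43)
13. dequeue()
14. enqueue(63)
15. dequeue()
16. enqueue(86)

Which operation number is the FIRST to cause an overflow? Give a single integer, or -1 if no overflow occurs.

Answer: 11

Derivation:
1. dequeue(): empty, no-op, size=0
2. enqueue(19): size=1
3. enqueue(57): size=2
4. enqueue(6): size=3
5. enqueue(84): size=4
6. dequeue(): size=3
7. dequeue(): size=2
8. enqueue(4): size=3
9. enqueue(30): size=4
10. enqueue(20): size=5
11. enqueue(92): size=5=cap → OVERFLOW (fail)
12. enqueue(43): size=5=cap → OVERFLOW (fail)
13. dequeue(): size=4
14. enqueue(63): size=5
15. dequeue(): size=4
16. enqueue(86): size=5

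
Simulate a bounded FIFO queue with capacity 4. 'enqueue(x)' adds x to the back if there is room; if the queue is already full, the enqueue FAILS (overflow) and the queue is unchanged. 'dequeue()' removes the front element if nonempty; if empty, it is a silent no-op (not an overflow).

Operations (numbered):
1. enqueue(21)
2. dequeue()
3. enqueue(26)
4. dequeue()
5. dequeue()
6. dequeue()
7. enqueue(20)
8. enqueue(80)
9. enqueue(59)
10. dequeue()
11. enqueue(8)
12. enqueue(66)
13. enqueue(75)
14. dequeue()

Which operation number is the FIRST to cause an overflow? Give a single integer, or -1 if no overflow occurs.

Answer: 13

Derivation:
1. enqueue(21): size=1
2. dequeue(): size=0
3. enqueue(26): size=1
4. dequeue(): size=0
5. dequeue(): empty, no-op, size=0
6. dequeue(): empty, no-op, size=0
7. enqueue(20): size=1
8. enqueue(80): size=2
9. enqueue(59): size=3
10. dequeue(): size=2
11. enqueue(8): size=3
12. enqueue(66): size=4
13. enqueue(75): size=4=cap → OVERFLOW (fail)
14. dequeue(): size=3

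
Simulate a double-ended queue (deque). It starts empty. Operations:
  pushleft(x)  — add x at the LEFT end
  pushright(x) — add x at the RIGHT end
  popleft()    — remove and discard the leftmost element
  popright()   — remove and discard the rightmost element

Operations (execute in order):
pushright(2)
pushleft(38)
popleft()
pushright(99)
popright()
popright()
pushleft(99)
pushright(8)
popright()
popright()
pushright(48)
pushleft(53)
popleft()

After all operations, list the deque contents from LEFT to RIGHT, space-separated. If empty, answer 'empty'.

pushright(2): [2]
pushleft(38): [38, 2]
popleft(): [2]
pushright(99): [2, 99]
popright(): [2]
popright(): []
pushleft(99): [99]
pushright(8): [99, 8]
popright(): [99]
popright(): []
pushright(48): [48]
pushleft(53): [53, 48]
popleft(): [48]

Answer: 48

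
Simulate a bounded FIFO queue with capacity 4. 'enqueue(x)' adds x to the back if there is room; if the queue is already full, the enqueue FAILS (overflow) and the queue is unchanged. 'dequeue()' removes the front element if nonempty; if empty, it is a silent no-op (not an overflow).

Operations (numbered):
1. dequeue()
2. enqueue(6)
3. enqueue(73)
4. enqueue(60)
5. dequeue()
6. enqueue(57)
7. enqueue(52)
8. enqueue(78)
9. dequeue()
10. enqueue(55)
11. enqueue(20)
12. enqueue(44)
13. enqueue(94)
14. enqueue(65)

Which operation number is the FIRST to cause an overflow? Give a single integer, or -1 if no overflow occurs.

1. dequeue(): empty, no-op, size=0
2. enqueue(6): size=1
3. enqueue(73): size=2
4. enqueue(60): size=3
5. dequeue(): size=2
6. enqueue(57): size=3
7. enqueue(52): size=4
8. enqueue(78): size=4=cap → OVERFLOW (fail)
9. dequeue(): size=3
10. enqueue(55): size=4
11. enqueue(20): size=4=cap → OVERFLOW (fail)
12. enqueue(44): size=4=cap → OVERFLOW (fail)
13. enqueue(94): size=4=cap → OVERFLOW (fail)
14. enqueue(65): size=4=cap → OVERFLOW (fail)

Answer: 8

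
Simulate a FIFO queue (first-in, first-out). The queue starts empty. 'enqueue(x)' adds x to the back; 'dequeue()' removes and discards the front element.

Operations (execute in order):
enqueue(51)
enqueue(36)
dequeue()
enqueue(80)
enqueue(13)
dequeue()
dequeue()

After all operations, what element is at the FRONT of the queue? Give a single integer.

Answer: 13

Derivation:
enqueue(51): queue = [51]
enqueue(36): queue = [51, 36]
dequeue(): queue = [36]
enqueue(80): queue = [36, 80]
enqueue(13): queue = [36, 80, 13]
dequeue(): queue = [80, 13]
dequeue(): queue = [13]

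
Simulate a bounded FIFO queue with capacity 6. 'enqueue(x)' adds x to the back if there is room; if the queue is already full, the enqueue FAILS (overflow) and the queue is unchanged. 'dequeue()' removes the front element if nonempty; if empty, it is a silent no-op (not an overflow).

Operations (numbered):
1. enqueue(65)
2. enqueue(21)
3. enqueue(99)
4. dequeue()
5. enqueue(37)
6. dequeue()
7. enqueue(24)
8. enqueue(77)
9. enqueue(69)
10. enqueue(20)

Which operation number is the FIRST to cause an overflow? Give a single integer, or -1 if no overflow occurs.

1. enqueue(65): size=1
2. enqueue(21): size=2
3. enqueue(99): size=3
4. dequeue(): size=2
5. enqueue(37): size=3
6. dequeue(): size=2
7. enqueue(24): size=3
8. enqueue(77): size=4
9. enqueue(69): size=5
10. enqueue(20): size=6

Answer: -1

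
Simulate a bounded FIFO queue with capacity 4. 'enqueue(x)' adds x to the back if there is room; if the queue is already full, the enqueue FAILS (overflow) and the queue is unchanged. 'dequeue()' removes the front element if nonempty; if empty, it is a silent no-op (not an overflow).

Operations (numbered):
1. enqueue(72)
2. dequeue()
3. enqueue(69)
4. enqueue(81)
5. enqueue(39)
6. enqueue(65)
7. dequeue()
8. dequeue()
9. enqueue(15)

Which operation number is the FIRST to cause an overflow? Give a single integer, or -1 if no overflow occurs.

Answer: -1

Derivation:
1. enqueue(72): size=1
2. dequeue(): size=0
3. enqueue(69): size=1
4. enqueue(81): size=2
5. enqueue(39): size=3
6. enqueue(65): size=4
7. dequeue(): size=3
8. dequeue(): size=2
9. enqueue(15): size=3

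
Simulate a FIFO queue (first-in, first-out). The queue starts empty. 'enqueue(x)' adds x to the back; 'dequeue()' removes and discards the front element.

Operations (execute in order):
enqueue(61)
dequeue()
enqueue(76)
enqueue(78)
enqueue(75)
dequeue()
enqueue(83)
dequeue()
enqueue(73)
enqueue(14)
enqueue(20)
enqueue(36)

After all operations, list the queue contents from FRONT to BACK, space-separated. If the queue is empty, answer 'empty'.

enqueue(61): [61]
dequeue(): []
enqueue(76): [76]
enqueue(78): [76, 78]
enqueue(75): [76, 78, 75]
dequeue(): [78, 75]
enqueue(83): [78, 75, 83]
dequeue(): [75, 83]
enqueue(73): [75, 83, 73]
enqueue(14): [75, 83, 73, 14]
enqueue(20): [75, 83, 73, 14, 20]
enqueue(36): [75, 83, 73, 14, 20, 36]

Answer: 75 83 73 14 20 36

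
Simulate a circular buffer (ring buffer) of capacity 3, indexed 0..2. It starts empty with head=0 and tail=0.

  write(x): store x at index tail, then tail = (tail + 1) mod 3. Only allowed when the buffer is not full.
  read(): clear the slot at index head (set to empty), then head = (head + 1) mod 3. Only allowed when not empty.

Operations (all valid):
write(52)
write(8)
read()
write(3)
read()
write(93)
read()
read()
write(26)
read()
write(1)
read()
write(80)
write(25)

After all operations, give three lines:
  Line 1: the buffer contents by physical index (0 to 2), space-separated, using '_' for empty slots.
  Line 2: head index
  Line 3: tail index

Answer: 80 25 _
0
2

Derivation:
write(52): buf=[52 _ _], head=0, tail=1, size=1
write(8): buf=[52 8 _], head=0, tail=2, size=2
read(): buf=[_ 8 _], head=1, tail=2, size=1
write(3): buf=[_ 8 3], head=1, tail=0, size=2
read(): buf=[_ _ 3], head=2, tail=0, size=1
write(93): buf=[93 _ 3], head=2, tail=1, size=2
read(): buf=[93 _ _], head=0, tail=1, size=1
read(): buf=[_ _ _], head=1, tail=1, size=0
write(26): buf=[_ 26 _], head=1, tail=2, size=1
read(): buf=[_ _ _], head=2, tail=2, size=0
write(1): buf=[_ _ 1], head=2, tail=0, size=1
read(): buf=[_ _ _], head=0, tail=0, size=0
write(80): buf=[80 _ _], head=0, tail=1, size=1
write(25): buf=[80 25 _], head=0, tail=2, size=2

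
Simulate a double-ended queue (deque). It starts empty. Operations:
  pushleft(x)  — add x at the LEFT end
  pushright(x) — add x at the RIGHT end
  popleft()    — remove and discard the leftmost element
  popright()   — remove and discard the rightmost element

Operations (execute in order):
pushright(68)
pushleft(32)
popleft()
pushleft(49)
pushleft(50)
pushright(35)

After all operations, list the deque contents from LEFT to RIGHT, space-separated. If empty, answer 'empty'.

Answer: 50 49 68 35

Derivation:
pushright(68): [68]
pushleft(32): [32, 68]
popleft(): [68]
pushleft(49): [49, 68]
pushleft(50): [50, 49, 68]
pushright(35): [50, 49, 68, 35]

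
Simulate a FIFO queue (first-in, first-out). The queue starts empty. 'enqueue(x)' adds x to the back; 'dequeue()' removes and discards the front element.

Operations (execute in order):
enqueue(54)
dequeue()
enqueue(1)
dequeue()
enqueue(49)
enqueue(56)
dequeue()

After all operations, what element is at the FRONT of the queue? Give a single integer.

enqueue(54): queue = [54]
dequeue(): queue = []
enqueue(1): queue = [1]
dequeue(): queue = []
enqueue(49): queue = [49]
enqueue(56): queue = [49, 56]
dequeue(): queue = [56]

Answer: 56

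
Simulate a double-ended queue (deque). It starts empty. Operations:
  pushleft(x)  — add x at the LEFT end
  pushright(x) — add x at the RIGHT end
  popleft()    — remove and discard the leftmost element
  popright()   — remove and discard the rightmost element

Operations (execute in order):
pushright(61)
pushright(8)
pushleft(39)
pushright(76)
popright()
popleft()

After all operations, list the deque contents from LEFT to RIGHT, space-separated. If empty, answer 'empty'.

Answer: 61 8

Derivation:
pushright(61): [61]
pushright(8): [61, 8]
pushleft(39): [39, 61, 8]
pushright(76): [39, 61, 8, 76]
popright(): [39, 61, 8]
popleft(): [61, 8]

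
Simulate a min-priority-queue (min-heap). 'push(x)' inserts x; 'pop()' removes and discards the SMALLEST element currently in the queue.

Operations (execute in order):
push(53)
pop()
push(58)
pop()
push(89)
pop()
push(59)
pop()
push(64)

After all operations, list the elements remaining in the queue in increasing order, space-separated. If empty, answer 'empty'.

Answer: 64

Derivation:
push(53): heap contents = [53]
pop() → 53: heap contents = []
push(58): heap contents = [58]
pop() → 58: heap contents = []
push(89): heap contents = [89]
pop() → 89: heap contents = []
push(59): heap contents = [59]
pop() → 59: heap contents = []
push(64): heap contents = [64]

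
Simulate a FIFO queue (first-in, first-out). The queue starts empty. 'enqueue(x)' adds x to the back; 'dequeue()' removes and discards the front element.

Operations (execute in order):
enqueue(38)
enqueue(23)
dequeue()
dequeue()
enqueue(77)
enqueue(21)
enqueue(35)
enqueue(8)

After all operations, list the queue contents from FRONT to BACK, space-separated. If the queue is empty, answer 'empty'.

Answer: 77 21 35 8

Derivation:
enqueue(38): [38]
enqueue(23): [38, 23]
dequeue(): [23]
dequeue(): []
enqueue(77): [77]
enqueue(21): [77, 21]
enqueue(35): [77, 21, 35]
enqueue(8): [77, 21, 35, 8]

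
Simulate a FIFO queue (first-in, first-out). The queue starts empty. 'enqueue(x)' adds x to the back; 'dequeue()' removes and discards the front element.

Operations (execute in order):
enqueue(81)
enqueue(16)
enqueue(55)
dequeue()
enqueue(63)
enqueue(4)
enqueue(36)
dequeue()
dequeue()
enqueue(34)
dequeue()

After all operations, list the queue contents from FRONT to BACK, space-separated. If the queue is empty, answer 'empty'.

Answer: 4 36 34

Derivation:
enqueue(81): [81]
enqueue(16): [81, 16]
enqueue(55): [81, 16, 55]
dequeue(): [16, 55]
enqueue(63): [16, 55, 63]
enqueue(4): [16, 55, 63, 4]
enqueue(36): [16, 55, 63, 4, 36]
dequeue(): [55, 63, 4, 36]
dequeue(): [63, 4, 36]
enqueue(34): [63, 4, 36, 34]
dequeue(): [4, 36, 34]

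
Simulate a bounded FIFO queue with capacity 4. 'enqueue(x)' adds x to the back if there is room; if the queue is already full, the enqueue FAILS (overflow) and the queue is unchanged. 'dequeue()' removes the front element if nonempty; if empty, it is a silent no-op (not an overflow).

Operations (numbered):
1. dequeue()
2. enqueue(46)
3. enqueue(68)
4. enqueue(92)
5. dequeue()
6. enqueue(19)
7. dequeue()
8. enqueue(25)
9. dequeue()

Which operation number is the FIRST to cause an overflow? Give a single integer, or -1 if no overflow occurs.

1. dequeue(): empty, no-op, size=0
2. enqueue(46): size=1
3. enqueue(68): size=2
4. enqueue(92): size=3
5. dequeue(): size=2
6. enqueue(19): size=3
7. dequeue(): size=2
8. enqueue(25): size=3
9. dequeue(): size=2

Answer: -1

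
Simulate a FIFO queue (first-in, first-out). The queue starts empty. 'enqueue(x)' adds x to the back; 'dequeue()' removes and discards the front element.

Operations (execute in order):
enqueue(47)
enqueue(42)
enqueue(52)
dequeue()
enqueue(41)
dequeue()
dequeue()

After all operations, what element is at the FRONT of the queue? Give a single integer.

Answer: 41

Derivation:
enqueue(47): queue = [47]
enqueue(42): queue = [47, 42]
enqueue(52): queue = [47, 42, 52]
dequeue(): queue = [42, 52]
enqueue(41): queue = [42, 52, 41]
dequeue(): queue = [52, 41]
dequeue(): queue = [41]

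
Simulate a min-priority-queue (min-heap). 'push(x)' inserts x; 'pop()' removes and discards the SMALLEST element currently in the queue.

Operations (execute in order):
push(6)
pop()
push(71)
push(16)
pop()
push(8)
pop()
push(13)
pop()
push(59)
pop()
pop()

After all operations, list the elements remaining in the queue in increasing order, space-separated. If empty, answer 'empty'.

Answer: empty

Derivation:
push(6): heap contents = [6]
pop() → 6: heap contents = []
push(71): heap contents = [71]
push(16): heap contents = [16, 71]
pop() → 16: heap contents = [71]
push(8): heap contents = [8, 71]
pop() → 8: heap contents = [71]
push(13): heap contents = [13, 71]
pop() → 13: heap contents = [71]
push(59): heap contents = [59, 71]
pop() → 59: heap contents = [71]
pop() → 71: heap contents = []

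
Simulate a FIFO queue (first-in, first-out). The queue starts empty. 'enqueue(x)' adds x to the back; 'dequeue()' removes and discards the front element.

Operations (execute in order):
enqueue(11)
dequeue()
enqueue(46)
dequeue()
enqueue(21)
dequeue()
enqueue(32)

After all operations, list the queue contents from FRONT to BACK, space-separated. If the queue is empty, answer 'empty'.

Answer: 32

Derivation:
enqueue(11): [11]
dequeue(): []
enqueue(46): [46]
dequeue(): []
enqueue(21): [21]
dequeue(): []
enqueue(32): [32]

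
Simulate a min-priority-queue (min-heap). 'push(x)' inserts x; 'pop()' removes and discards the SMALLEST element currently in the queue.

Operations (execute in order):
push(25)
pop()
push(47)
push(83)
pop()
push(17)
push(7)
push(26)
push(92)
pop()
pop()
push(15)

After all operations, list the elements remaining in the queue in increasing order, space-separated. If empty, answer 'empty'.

push(25): heap contents = [25]
pop() → 25: heap contents = []
push(47): heap contents = [47]
push(83): heap contents = [47, 83]
pop() → 47: heap contents = [83]
push(17): heap contents = [17, 83]
push(7): heap contents = [7, 17, 83]
push(26): heap contents = [7, 17, 26, 83]
push(92): heap contents = [7, 17, 26, 83, 92]
pop() → 7: heap contents = [17, 26, 83, 92]
pop() → 17: heap contents = [26, 83, 92]
push(15): heap contents = [15, 26, 83, 92]

Answer: 15 26 83 92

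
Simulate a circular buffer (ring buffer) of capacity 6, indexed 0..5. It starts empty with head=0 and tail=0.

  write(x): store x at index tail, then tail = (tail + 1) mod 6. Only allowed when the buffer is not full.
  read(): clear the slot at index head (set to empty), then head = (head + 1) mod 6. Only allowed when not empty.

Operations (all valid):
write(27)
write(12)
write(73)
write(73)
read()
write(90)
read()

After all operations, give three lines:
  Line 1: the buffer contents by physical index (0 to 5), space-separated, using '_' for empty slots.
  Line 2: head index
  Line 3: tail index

write(27): buf=[27 _ _ _ _ _], head=0, tail=1, size=1
write(12): buf=[27 12 _ _ _ _], head=0, tail=2, size=2
write(73): buf=[27 12 73 _ _ _], head=0, tail=3, size=3
write(73): buf=[27 12 73 73 _ _], head=0, tail=4, size=4
read(): buf=[_ 12 73 73 _ _], head=1, tail=4, size=3
write(90): buf=[_ 12 73 73 90 _], head=1, tail=5, size=4
read(): buf=[_ _ 73 73 90 _], head=2, tail=5, size=3

Answer: _ _ 73 73 90 _
2
5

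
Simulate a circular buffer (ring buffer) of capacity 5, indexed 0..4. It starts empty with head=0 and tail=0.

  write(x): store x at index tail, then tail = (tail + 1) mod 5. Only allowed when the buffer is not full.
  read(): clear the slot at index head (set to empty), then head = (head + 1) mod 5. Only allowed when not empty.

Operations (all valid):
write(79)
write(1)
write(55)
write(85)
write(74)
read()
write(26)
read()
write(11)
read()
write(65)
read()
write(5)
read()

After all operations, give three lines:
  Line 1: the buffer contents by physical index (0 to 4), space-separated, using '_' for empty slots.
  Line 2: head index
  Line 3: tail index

Answer: 26 11 65 5 _
0
4

Derivation:
write(79): buf=[79 _ _ _ _], head=0, tail=1, size=1
write(1): buf=[79 1 _ _ _], head=0, tail=2, size=2
write(55): buf=[79 1 55 _ _], head=0, tail=3, size=3
write(85): buf=[79 1 55 85 _], head=0, tail=4, size=4
write(74): buf=[79 1 55 85 74], head=0, tail=0, size=5
read(): buf=[_ 1 55 85 74], head=1, tail=0, size=4
write(26): buf=[26 1 55 85 74], head=1, tail=1, size=5
read(): buf=[26 _ 55 85 74], head=2, tail=1, size=4
write(11): buf=[26 11 55 85 74], head=2, tail=2, size=5
read(): buf=[26 11 _ 85 74], head=3, tail=2, size=4
write(65): buf=[26 11 65 85 74], head=3, tail=3, size=5
read(): buf=[26 11 65 _ 74], head=4, tail=3, size=4
write(5): buf=[26 11 65 5 74], head=4, tail=4, size=5
read(): buf=[26 11 65 5 _], head=0, tail=4, size=4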